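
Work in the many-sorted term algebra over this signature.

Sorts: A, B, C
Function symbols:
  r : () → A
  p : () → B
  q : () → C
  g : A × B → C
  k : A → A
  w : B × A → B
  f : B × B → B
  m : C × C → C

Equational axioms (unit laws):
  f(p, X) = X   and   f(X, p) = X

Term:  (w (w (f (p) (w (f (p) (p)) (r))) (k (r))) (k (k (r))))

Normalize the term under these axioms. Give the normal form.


1. (w (w (f (p) (w (f (p) (p)) (r))) (k (r))) (k (k (r))))  →  (w (w (w (f (p) (p)) (r)) (k (r))) (k (k (r))))
2. (w (w (w (f (p) (p)) (r)) (k (r))) (k (k (r))))  →  (w (w (w (p) (r)) (k (r))) (k (k (r))))

normal form = (w (w (w (p) (r)) (k (r))) (k (k (r))))


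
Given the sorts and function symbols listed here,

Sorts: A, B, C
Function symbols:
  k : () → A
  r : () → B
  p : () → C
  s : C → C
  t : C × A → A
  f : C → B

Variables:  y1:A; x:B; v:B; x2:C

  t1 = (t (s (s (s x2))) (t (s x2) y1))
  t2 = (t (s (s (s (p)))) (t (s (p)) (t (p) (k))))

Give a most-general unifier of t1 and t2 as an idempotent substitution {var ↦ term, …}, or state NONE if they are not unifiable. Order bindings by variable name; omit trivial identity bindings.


{x2 ↦ (p), y1 ↦ (t (p) (k))}


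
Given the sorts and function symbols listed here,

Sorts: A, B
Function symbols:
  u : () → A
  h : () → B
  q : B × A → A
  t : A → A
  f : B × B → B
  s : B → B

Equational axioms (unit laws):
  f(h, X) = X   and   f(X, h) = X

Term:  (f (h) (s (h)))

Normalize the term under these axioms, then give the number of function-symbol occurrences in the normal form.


size = 2

1. (f (h) (s (h)))  →  (s (h))
normal form: (s (h))


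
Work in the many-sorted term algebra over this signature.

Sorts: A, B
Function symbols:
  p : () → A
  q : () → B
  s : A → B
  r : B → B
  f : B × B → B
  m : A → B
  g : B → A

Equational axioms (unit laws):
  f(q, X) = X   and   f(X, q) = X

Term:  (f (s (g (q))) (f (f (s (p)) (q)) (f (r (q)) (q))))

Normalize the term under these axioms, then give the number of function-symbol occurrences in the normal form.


size = 9

1. (f (s (g (q))) (f (f (s (p)) (q)) (f (r (q)) (q))))  →  (f (s (g (q))) (f (s (p)) (f (r (q)) (q))))
2. (f (s (g (q))) (f (s (p)) (f (r (q)) (q))))  →  (f (s (g (q))) (f (s (p)) (r (q))))
normal form: (f (s (g (q))) (f (s (p)) (r (q))))


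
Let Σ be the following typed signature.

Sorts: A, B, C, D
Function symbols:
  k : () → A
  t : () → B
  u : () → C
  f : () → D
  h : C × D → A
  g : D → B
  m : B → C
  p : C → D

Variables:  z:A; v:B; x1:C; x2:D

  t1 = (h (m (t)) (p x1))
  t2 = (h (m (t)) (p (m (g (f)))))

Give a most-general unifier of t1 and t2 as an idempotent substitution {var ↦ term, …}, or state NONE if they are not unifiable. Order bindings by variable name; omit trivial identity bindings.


{x1 ↦ (m (g (f)))}


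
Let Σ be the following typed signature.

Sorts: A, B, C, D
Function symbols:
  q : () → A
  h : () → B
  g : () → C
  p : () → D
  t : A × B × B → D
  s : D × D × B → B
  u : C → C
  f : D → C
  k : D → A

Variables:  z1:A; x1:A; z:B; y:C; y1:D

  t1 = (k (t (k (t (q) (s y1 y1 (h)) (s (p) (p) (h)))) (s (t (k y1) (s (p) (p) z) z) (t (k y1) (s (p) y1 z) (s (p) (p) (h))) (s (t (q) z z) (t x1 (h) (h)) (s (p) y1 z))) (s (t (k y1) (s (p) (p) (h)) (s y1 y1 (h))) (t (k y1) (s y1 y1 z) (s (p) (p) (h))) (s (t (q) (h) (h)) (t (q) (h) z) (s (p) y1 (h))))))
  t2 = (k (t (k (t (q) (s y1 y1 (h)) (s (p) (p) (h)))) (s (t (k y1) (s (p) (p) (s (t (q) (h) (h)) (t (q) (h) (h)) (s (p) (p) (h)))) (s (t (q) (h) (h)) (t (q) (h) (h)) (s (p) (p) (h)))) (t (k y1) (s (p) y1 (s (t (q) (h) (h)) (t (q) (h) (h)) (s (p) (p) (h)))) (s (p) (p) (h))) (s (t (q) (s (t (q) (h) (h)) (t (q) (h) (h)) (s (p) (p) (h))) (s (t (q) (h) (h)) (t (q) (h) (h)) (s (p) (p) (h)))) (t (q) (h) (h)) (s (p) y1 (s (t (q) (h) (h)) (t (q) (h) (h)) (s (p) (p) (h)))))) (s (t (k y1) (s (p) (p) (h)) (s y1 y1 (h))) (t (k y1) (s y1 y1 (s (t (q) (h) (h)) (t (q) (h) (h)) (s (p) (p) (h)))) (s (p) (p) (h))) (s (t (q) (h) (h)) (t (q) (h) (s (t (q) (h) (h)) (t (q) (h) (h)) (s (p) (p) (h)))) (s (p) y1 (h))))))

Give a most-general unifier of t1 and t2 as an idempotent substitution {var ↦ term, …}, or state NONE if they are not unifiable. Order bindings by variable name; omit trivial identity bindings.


{x1 ↦ (q), z ↦ (s (t (q) (h) (h)) (t (q) (h) (h)) (s (p) (p) (h)))}


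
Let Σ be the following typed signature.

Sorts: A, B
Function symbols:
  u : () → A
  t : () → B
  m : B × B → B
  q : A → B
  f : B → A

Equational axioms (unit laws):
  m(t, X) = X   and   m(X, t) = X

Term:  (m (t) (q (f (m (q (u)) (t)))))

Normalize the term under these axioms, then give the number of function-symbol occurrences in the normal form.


size = 4

1. (m (t) (q (f (m (q (u)) (t)))))  →  (q (f (m (q (u)) (t))))
2. (q (f (m (q (u)) (t))))  →  (q (f (q (u))))
normal form: (q (f (q (u))))


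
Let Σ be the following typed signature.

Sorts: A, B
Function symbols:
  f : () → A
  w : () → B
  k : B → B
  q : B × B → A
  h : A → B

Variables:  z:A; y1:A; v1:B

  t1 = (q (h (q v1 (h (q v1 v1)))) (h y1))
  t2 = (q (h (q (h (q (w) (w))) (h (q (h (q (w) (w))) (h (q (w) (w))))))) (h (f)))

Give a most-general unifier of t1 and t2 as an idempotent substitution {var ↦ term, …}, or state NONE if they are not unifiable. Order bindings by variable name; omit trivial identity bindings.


{v1 ↦ (h (q (w) (w))), y1 ↦ (f)}


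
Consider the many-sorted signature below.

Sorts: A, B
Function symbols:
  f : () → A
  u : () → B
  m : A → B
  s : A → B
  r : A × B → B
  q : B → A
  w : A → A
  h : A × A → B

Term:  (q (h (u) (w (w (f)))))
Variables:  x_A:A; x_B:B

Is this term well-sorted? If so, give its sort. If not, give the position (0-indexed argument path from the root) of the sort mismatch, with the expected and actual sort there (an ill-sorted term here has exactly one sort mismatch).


ill-sorted at position [0, 0]: expected A, got B

    (u) : B
        (f) : A
      (w (f)) : A
    (w (w (f))) : A
  (h (u) (w (w (f)))) : ✗ arg 0 at [0, 0] has sort B, expected A


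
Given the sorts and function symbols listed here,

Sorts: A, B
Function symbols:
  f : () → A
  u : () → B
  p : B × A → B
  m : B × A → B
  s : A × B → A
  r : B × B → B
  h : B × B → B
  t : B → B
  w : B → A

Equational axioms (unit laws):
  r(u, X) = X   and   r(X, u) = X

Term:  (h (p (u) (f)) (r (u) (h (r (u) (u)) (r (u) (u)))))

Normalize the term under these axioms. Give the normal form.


normal form = (h (p (u) (f)) (h (u) (u)))

1. (h (p (u) (f)) (r (u) (h (r (u) (u)) (r (u) (u)))))  →  (h (p (u) (f)) (h (r (u) (u)) (r (u) (u))))
2. (h (p (u) (f)) (h (r (u) (u)) (r (u) (u))))  →  (h (p (u) (f)) (h (u) (r (u) (u))))
3. (h (p (u) (f)) (h (u) (r (u) (u))))  →  (h (p (u) (f)) (h (u) (u)))


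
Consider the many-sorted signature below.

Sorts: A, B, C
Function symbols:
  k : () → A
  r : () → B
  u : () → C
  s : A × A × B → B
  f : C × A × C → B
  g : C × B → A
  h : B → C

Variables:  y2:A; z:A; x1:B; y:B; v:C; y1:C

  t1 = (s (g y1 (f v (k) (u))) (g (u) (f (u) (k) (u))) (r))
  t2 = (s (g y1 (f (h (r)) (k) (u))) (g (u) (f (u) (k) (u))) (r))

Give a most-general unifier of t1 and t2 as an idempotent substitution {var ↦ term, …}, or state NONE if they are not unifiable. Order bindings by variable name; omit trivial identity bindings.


{v ↦ (h (r))}


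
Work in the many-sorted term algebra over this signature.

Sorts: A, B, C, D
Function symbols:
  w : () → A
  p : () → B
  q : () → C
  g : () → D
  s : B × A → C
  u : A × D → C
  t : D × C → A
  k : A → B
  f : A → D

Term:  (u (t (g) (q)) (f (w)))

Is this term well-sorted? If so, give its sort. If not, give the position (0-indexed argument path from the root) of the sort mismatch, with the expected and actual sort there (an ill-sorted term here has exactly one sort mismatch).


    (g) : D
    (q) : C
  (t (g) (q)) : A
    (w) : A
  (f (w)) : D
(u (t (g) (q)) (f (w))) : C

well-sorted; sort = C


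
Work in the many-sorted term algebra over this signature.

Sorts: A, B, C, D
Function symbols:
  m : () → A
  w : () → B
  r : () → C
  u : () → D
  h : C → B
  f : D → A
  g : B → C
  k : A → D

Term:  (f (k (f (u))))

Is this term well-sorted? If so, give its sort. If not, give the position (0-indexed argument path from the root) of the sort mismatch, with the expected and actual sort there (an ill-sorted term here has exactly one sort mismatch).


well-sorted; sort = A

      (u) : D
    (f (u)) : A
  (k (f (u))) : D
(f (k (f (u)))) : A


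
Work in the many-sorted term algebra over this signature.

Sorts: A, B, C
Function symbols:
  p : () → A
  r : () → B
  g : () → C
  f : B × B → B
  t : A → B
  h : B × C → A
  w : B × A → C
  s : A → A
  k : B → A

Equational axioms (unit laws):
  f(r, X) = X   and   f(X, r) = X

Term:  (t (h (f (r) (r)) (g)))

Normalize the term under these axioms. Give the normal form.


1. (t (h (f (r) (r)) (g)))  →  (t (h (r) (g)))

normal form = (t (h (r) (g)))


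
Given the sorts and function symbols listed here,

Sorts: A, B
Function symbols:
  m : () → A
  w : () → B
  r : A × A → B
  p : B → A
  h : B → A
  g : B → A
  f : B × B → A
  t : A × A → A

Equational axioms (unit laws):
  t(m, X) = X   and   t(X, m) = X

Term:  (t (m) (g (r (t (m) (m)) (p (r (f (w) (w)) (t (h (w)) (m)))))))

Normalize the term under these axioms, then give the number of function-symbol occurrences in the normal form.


size = 10

1. (t (m) (g (r (t (m) (m)) (p (r (f (w) (w)) (t (h (w)) (m)))))))  →  (g (r (t (m) (m)) (p (r (f (w) (w)) (t (h (w)) (m))))))
2. (g (r (t (m) (m)) (p (r (f (w) (w)) (t (h (w)) (m))))))  →  (g (r (m) (p (r (f (w) (w)) (t (h (w)) (m))))))
3. (g (r (m) (p (r (f (w) (w)) (t (h (w)) (m))))))  →  (g (r (m) (p (r (f (w) (w)) (h (w))))))
normal form: (g (r (m) (p (r (f (w) (w)) (h (w))))))


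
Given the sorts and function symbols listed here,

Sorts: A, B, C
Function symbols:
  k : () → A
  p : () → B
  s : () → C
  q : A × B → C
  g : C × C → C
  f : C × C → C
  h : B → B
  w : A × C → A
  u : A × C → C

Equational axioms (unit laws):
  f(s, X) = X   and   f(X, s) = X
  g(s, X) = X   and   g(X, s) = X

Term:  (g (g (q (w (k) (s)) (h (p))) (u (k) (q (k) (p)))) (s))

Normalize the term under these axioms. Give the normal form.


1. (g (g (q (w (k) (s)) (h (p))) (u (k) (q (k) (p)))) (s))  →  (g (q (w (k) (s)) (h (p))) (u (k) (q (k) (p))))

normal form = (g (q (w (k) (s)) (h (p))) (u (k) (q (k) (p))))


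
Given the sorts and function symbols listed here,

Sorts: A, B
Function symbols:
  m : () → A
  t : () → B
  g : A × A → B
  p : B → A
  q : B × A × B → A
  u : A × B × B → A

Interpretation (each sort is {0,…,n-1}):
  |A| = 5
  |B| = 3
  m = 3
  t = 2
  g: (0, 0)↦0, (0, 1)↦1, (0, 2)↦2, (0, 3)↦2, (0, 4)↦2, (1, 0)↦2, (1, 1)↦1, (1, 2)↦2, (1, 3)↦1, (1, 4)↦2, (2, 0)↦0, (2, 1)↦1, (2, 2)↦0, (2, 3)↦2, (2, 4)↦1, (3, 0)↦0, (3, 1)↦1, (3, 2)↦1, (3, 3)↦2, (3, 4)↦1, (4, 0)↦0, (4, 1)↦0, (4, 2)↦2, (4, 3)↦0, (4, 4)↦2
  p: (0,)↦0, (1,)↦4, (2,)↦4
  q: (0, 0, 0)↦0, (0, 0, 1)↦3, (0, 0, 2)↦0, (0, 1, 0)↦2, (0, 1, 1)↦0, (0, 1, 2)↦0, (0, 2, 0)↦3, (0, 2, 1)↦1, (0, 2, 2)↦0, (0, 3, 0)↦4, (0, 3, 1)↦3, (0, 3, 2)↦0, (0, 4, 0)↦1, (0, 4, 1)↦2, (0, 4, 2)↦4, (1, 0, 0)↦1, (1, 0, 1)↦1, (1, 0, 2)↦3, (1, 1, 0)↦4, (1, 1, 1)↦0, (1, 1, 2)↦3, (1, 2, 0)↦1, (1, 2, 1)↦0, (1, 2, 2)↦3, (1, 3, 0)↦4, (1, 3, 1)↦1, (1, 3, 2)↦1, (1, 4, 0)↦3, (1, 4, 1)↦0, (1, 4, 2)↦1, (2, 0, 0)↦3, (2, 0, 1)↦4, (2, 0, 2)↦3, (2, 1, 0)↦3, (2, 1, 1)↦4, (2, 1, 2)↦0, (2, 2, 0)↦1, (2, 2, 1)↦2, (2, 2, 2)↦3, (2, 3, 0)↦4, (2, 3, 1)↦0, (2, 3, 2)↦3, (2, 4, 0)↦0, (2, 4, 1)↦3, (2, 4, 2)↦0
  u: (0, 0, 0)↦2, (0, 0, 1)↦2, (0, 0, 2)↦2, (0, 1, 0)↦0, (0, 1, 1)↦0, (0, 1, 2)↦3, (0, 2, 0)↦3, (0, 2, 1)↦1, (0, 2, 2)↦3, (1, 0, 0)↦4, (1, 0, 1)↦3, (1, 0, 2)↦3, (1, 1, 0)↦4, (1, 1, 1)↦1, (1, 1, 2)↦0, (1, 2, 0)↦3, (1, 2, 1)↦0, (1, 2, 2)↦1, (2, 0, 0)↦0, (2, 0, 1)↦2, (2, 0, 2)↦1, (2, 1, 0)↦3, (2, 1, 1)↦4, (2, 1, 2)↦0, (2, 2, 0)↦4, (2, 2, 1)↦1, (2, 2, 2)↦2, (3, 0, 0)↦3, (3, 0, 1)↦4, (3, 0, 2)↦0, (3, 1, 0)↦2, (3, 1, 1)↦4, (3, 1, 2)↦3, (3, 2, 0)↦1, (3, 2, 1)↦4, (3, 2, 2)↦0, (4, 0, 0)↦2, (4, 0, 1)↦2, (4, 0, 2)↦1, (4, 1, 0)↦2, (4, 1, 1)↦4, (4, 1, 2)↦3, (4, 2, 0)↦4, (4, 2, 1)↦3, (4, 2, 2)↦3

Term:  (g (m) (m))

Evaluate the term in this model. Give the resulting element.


  m = 3
  m = 3
  (g (m) (m)) = g(3, 3) = 2

value = 2


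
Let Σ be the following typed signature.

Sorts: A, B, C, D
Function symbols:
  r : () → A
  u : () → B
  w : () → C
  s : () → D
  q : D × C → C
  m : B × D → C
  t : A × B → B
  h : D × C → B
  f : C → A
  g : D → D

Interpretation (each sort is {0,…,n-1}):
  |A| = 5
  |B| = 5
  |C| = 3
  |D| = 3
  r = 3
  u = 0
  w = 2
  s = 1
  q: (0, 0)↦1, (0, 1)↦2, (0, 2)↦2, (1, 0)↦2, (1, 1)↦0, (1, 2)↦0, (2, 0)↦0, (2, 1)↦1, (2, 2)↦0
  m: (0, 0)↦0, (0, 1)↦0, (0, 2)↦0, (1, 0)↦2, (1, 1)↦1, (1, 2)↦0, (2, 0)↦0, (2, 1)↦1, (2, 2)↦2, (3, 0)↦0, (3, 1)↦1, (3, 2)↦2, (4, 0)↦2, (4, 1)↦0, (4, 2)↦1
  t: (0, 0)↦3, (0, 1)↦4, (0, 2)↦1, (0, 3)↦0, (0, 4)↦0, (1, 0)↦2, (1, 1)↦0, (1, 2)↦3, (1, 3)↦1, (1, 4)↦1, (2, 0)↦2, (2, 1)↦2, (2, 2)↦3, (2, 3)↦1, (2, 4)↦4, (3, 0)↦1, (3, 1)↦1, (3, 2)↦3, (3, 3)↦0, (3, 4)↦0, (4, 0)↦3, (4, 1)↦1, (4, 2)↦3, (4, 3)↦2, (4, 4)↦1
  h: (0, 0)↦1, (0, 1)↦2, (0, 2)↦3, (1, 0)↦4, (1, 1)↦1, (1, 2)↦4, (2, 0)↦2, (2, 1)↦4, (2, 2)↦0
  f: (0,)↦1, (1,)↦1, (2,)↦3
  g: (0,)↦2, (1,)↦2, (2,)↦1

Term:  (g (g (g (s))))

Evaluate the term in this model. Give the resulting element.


  s = 1
  (g (s)) = g(1,) = 2
  (g (g (s))) = g(2,) = 1
  (g (g (g (s)))) = g(1,) = 2

value = 2


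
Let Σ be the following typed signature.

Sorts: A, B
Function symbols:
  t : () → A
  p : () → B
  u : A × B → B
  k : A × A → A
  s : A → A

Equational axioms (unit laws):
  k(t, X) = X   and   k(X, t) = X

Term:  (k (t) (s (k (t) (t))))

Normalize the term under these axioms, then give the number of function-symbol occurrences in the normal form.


size = 2

1. (k (t) (s (k (t) (t))))  →  (s (k (t) (t)))
2. (s (k (t) (t)))  →  (s (t))
normal form: (s (t))


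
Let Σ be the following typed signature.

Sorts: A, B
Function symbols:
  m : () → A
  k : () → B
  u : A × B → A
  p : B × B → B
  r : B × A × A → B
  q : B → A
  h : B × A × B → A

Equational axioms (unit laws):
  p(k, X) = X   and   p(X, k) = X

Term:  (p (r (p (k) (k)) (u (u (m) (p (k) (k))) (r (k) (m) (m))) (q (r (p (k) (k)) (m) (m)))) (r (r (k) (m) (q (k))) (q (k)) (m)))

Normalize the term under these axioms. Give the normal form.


normal form = (p (r (k) (u (u (m) (k)) (r (k) (m) (m))) (q (r (k) (m) (m)))) (r (r (k) (m) (q (k))) (q (k)) (m)))

1. (p (r (p (k) (k)) (u (u (m) (p (k) (k))) (r (k) (m) (m))) (q (r (p (k) (k)) (m) (m)))) (r (r (k) (m) (q (k))) (q (k)) (m)))  →  (p (r (k) (u (u (m) (p (k) (k))) (r (k) (m) (m))) (q (r (p (k) (k)) (m) (m)))) (r (r (k) (m) (q (k))) (q (k)) (m)))
2. (p (r (k) (u (u (m) (p (k) (k))) (r (k) (m) (m))) (q (r (p (k) (k)) (m) (m)))) (r (r (k) (m) (q (k))) (q (k)) (m)))  →  (p (r (k) (u (u (m) (k)) (r (k) (m) (m))) (q (r (p (k) (k)) (m) (m)))) (r (r (k) (m) (q (k))) (q (k)) (m)))
3. (p (r (k) (u (u (m) (k)) (r (k) (m) (m))) (q (r (p (k) (k)) (m) (m)))) (r (r (k) (m) (q (k))) (q (k)) (m)))  →  (p (r (k) (u (u (m) (k)) (r (k) (m) (m))) (q (r (k) (m) (m)))) (r (r (k) (m) (q (k))) (q (k)) (m)))


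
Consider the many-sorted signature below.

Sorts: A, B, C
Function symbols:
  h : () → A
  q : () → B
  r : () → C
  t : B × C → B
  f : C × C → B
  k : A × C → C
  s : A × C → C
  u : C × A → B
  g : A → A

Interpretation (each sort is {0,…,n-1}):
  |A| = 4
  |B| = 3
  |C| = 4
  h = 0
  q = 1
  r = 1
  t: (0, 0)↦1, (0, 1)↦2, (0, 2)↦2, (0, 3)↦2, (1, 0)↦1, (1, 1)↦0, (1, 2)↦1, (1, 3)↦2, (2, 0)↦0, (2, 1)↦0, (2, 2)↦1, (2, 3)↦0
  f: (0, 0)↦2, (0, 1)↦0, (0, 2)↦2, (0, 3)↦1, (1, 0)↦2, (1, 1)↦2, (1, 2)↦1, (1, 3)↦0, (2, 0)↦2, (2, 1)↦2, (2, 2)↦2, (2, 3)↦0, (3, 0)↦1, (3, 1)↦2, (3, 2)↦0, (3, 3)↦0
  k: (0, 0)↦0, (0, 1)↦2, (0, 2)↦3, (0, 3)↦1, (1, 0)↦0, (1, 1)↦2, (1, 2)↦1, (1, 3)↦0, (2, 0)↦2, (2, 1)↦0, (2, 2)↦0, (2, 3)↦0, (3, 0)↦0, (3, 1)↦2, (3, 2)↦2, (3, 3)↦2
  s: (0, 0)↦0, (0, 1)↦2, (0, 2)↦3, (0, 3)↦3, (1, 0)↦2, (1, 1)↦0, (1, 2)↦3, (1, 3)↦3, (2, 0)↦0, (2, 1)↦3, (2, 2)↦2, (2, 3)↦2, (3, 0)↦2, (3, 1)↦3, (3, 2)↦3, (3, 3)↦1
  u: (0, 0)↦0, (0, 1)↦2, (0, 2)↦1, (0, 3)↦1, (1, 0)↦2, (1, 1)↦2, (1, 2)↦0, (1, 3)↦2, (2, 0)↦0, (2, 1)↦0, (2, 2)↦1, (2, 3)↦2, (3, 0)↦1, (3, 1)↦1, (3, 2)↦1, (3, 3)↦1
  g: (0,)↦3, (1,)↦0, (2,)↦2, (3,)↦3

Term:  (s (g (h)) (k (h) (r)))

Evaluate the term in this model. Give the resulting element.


  h = 0
  (g (h)) = g(0,) = 3
  h = 0
  r = 1
  (k (h) (r)) = k(0, 1) = 2
  (s (g (h)) (k (h) (r))) = s(3, 2) = 3

value = 3


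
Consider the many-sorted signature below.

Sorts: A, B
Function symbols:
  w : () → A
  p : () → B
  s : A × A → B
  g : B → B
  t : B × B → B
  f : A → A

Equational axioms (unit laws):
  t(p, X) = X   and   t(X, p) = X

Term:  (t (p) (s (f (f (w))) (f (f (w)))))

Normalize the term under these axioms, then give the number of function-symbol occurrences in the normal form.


size = 7

1. (t (p) (s (f (f (w))) (f (f (w)))))  →  (s (f (f (w))) (f (f (w))))
normal form: (s (f (f (w))) (f (f (w))))


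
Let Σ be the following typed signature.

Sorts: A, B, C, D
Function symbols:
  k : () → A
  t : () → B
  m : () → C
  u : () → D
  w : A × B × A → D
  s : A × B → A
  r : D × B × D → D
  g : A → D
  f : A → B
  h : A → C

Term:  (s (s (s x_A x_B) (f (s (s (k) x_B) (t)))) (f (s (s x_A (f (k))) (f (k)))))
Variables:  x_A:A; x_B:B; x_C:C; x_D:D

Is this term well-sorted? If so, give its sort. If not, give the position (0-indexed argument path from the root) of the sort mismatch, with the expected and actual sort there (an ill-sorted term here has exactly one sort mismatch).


      x_A : A
      x_B : B
    (s x_A x_B) : A
          (k) : A
          x_B : B
        (s (k) x_B) : A
        (t) : B
      (s (s (k) x_B) (t)) : A
    (f (s (s (k) x_B) (t))) : B
  (s (s x_A x_B) (f (s (s (k) x_B) (t)))) : A
        x_A : A
          (k) : A
        (f (k)) : B
      (s x_A (f (k))) : A
        (k) : A
      (f (k)) : B
    (s (s x_A (f (k))) (f (k))) : A
  (f (s (s x_A (f (k))) (f (k)))) : B
(s (s (s x_A x_B) (f (s (s (k) x_B) (t)))) (f (s (s x_A (f (k))) (f (k))))) : A

well-sorted; sort = A


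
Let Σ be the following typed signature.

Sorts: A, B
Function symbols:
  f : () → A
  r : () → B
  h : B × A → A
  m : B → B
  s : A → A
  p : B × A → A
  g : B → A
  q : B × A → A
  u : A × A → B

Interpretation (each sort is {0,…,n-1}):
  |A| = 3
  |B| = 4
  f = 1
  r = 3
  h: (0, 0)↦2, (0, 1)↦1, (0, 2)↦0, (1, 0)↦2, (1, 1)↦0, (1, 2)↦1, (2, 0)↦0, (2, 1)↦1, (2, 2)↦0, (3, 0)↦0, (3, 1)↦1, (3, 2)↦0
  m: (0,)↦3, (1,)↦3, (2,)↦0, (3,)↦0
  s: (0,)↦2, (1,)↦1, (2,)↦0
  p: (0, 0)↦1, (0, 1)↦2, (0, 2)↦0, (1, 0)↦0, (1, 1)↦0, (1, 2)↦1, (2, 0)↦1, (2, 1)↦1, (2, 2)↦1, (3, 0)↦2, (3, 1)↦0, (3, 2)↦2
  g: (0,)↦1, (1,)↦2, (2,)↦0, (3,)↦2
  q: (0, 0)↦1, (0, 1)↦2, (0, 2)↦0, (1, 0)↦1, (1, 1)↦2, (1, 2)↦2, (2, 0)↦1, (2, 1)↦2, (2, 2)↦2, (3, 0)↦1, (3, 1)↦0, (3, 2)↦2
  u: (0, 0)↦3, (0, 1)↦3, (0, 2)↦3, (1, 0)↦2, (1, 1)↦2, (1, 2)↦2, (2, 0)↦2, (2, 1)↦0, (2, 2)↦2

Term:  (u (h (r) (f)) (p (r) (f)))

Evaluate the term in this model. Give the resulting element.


value = 2

  r = 3
  f = 1
  (h (r) (f)) = h(3, 1) = 1
  r = 3
  f = 1
  (p (r) (f)) = p(3, 1) = 0
  (u (h (r) (f)) (p (r) (f))) = u(1, 0) = 2


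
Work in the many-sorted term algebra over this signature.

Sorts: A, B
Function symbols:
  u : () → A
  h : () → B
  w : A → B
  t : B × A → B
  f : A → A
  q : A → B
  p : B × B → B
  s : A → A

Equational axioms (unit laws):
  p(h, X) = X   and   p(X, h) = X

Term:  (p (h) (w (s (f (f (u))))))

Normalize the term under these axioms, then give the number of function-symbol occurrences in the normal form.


1. (p (h) (w (s (f (f (u))))))  →  (w (s (f (f (u)))))
normal form: (w (s (f (f (u)))))

size = 5


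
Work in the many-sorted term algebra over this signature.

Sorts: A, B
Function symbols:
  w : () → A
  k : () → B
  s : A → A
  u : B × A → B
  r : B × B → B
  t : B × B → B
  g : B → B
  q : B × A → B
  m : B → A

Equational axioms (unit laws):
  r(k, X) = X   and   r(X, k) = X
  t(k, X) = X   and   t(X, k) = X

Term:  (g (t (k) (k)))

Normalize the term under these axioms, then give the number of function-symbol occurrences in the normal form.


size = 2

1. (g (t (k) (k)))  →  (g (k))
normal form: (g (k))


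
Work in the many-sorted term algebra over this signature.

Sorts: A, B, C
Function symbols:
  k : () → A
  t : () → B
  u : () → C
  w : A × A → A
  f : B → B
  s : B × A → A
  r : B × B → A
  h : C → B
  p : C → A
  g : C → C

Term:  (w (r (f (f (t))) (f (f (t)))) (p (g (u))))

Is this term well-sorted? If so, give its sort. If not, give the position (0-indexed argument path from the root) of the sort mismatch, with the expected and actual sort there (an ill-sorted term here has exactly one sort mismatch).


        (t) : B
      (f (t)) : B
    (f (f (t))) : B
        (t) : B
      (f (t)) : B
    (f (f (t))) : B
  (r (f (f (t))) (f (f (t)))) : A
      (u) : C
    (g (u)) : C
  (p (g (u))) : A
(w (r (f (f (t))) (f (f (t)))) (p (g (u)))) : A

well-sorted; sort = A


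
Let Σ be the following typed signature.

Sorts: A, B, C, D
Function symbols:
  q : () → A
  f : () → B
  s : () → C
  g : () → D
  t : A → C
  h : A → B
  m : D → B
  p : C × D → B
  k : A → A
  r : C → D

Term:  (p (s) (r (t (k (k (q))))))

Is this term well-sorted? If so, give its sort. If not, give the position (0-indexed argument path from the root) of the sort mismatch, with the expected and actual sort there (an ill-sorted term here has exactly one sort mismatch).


  (s) : C
          (q) : A
        (k (q)) : A
      (k (k (q))) : A
    (t (k (k (q)))) : C
  (r (t (k (k (q))))) : D
(p (s) (r (t (k (k (q)))))) : B

well-sorted; sort = B


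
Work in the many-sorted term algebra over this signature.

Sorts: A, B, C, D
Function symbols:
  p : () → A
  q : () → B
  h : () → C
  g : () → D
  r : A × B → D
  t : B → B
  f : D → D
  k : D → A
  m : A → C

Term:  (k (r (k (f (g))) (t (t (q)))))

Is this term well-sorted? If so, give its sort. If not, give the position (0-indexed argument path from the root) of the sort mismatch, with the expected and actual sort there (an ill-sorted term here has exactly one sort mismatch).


well-sorted; sort = A

        (g) : D
      (f (g)) : D
    (k (f (g))) : A
        (q) : B
      (t (q)) : B
    (t (t (q))) : B
  (r (k (f (g))) (t (t (q)))) : D
(k (r (k (f (g))) (t (t (q))))) : A


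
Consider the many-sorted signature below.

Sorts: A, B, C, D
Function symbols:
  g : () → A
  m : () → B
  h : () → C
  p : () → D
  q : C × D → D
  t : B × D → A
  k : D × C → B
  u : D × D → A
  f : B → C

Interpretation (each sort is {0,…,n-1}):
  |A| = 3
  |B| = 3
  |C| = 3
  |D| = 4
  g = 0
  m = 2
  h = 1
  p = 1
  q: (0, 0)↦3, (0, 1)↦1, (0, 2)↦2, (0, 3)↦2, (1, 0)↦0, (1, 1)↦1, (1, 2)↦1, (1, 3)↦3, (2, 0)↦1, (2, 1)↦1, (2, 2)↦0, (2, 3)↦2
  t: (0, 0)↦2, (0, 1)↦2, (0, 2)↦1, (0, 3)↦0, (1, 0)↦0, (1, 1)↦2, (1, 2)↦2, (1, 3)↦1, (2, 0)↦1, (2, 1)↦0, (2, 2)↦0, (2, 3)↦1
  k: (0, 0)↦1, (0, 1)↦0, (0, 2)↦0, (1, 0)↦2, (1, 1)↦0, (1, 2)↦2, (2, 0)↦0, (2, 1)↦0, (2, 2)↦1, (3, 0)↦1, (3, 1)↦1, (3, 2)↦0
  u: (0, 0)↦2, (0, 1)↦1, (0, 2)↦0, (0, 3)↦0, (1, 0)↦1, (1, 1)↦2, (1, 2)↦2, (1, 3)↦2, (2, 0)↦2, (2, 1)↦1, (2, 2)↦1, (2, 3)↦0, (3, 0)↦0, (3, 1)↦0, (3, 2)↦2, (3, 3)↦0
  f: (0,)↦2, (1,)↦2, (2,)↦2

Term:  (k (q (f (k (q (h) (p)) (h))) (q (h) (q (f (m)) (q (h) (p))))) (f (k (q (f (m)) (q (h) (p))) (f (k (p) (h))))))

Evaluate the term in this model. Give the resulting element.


value = 2

  h = 1
  p = 1
  (q (h) (p)) = q(1, 1) = 1
  h = 1
  (k (q (h) (p)) (h)) = k(1, 1) = 0
  (f (k (q (h) (p)) (h))) = f(0,) = 2
  h = 1
  m = 2
  (f (m)) = f(2,) = 2
  h = 1
  p = 1
  (q (h) (p)) = q(1, 1) = 1
  (q (f (m)) (q (h) (p))) = q(2, 1) = 1
  (q (h) (q (f (m)) (q (h) (p)))) = q(1, 1) = 1
  (q (f (k (q (h) (p)) (h))) (q (h) (q (f (m)) (q (h) (p))))) = q(2, 1) = 1
  m = 2
  (f (m)) = f(2,) = 2
  h = 1
  p = 1
  (q (h) (p)) = q(1, 1) = 1
  (q (f (m)) (q (h) (p))) = q(2, 1) = 1
  p = 1
  h = 1
  (k (p) (h)) = k(1, 1) = 0
  (f (k (p) (h))) = f(0,) = 2
  (k (q (f (m)) (q (h) (p))) (f (k (p) (h)))) = k(1, 2) = 2
  (f (k (q (f (m)) (q (h) (p))) (f (k (p) (h))))) = f(2,) = 2
  (k (q (f (k (q (h) (p)) (h))) (q (h) (q (f (m)) (q (h) (p))))) (f (k (q (f (m)) (q (h) (p))) (f (k (p) (h)))))) = k(1, 2) = 2


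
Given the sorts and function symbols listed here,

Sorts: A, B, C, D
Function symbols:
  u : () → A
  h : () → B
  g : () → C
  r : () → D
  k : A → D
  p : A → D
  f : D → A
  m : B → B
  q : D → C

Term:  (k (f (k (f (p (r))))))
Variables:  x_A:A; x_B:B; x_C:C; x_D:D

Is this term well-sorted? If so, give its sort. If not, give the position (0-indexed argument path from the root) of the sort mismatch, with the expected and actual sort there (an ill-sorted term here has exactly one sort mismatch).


          (r) : D
        (p (r)) : ✗ arg 0 at [0, 0, 0, 0, 0] has sort D, expected A

ill-sorted at position [0, 0, 0, 0, 0]: expected A, got D


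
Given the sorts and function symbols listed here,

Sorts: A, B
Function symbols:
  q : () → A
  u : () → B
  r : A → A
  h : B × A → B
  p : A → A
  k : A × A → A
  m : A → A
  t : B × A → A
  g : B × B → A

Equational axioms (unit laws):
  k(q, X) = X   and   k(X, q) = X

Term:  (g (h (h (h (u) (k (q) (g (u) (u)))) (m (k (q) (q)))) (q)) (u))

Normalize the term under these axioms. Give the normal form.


normal form = (g (h (h (h (u) (g (u) (u))) (m (q))) (q)) (u))

1. (g (h (h (h (u) (k (q) (g (u) (u)))) (m (k (q) (q)))) (q)) (u))  →  (g (h (h (h (u) (g (u) (u))) (m (k (q) (q)))) (q)) (u))
2. (g (h (h (h (u) (g (u) (u))) (m (k (q) (q)))) (q)) (u))  →  (g (h (h (h (u) (g (u) (u))) (m (q))) (q)) (u))


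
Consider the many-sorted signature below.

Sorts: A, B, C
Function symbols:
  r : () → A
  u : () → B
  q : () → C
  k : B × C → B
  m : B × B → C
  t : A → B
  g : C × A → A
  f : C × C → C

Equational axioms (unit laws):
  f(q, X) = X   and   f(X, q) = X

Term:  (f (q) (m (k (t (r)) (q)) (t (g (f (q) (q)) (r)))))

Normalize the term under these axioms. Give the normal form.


normal form = (m (k (t (r)) (q)) (t (g (q) (r))))

1. (f (q) (m (k (t (r)) (q)) (t (g (f (q) (q)) (r)))))  →  (m (k (t (r)) (q)) (t (g (f (q) (q)) (r))))
2. (m (k (t (r)) (q)) (t (g (f (q) (q)) (r))))  →  (m (k (t (r)) (q)) (t (g (q) (r))))


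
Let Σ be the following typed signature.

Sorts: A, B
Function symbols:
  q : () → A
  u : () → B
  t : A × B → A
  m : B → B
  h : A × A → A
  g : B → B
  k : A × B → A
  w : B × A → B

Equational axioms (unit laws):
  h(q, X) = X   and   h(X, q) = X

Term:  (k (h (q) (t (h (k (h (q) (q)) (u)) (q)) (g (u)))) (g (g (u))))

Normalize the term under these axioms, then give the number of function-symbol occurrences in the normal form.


1. (k (h (q) (t (h (k (h (q) (q)) (u)) (q)) (g (u)))) (g (g (u))))  →  (k (t (h (k (h (q) (q)) (u)) (q)) (g (u))) (g (g (u))))
2. (k (t (h (k (h (q) (q)) (u)) (q)) (g (u))) (g (g (u))))  →  (k (t (k (h (q) (q)) (u)) (g (u))) (g (g (u))))
3. (k (t (k (h (q) (q)) (u)) (g (u))) (g (g (u))))  →  (k (t (k (q) (u)) (g (u))) (g (g (u))))
normal form: (k (t (k (q) (u)) (g (u))) (g (g (u))))

size = 10


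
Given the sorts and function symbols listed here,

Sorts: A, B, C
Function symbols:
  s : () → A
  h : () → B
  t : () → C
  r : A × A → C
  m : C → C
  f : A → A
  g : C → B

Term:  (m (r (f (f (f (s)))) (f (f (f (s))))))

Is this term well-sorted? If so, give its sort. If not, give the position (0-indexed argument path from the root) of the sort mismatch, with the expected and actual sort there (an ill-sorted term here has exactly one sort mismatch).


          (s) : A
        (f (s)) : A
      (f (f (s))) : A
    (f (f (f (s)))) : A
          (s) : A
        (f (s)) : A
      (f (f (s))) : A
    (f (f (f (s)))) : A
  (r (f (f (f (s)))) (f (f (f (s))))) : C
(m (r (f (f (f (s)))) (f (f (f (s)))))) : C

well-sorted; sort = C


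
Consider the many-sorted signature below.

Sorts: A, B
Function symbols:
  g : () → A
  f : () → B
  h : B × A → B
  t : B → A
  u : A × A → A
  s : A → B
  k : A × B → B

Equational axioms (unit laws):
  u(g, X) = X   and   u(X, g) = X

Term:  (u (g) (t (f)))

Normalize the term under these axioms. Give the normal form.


normal form = (t (f))

1. (u (g) (t (f)))  →  (t (f))


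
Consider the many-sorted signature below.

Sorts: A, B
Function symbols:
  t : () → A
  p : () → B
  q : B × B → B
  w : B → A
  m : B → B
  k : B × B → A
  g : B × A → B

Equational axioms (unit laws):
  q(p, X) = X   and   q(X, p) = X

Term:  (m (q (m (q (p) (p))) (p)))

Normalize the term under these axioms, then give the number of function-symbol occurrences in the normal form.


1. (m (q (m (q (p) (p))) (p)))  →  (m (m (q (p) (p))))
2. (m (m (q (p) (p))))  →  (m (m (p)))
normal form: (m (m (p)))

size = 3


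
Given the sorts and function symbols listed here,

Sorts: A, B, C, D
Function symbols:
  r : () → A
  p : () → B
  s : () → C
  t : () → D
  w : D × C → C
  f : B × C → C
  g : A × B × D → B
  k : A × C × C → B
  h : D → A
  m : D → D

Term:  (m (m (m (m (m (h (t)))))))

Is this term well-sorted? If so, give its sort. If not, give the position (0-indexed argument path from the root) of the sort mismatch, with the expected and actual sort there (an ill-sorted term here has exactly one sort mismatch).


ill-sorted at position [0, 0, 0, 0, 0]: expected D, got A

            (t) : D
          (h (t)) : A
        (m (h (t))) : ✗ arg 0 at [0, 0, 0, 0, 0] has sort A, expected D


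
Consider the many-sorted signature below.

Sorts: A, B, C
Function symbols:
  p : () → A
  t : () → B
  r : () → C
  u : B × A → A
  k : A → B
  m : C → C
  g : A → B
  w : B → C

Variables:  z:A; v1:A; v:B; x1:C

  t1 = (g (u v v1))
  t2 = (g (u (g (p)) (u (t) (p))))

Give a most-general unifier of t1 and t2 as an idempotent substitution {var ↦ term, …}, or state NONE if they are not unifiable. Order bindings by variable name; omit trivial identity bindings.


{v ↦ (g (p)), v1 ↦ (u (t) (p))}


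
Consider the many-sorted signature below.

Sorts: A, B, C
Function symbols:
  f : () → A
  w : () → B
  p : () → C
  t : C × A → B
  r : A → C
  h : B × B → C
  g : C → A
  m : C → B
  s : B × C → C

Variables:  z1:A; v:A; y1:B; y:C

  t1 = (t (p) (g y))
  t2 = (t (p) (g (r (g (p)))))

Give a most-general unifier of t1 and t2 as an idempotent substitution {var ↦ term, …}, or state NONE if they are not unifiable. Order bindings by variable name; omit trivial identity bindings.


{y ↦ (r (g (p)))}


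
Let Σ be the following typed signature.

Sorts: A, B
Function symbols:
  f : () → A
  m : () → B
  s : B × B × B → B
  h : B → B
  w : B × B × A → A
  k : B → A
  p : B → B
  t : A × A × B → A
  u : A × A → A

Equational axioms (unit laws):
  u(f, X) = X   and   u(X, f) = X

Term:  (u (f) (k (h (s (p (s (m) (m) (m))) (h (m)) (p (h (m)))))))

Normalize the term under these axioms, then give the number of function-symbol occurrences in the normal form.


size = 13

1. (u (f) (k (h (s (p (s (m) (m) (m))) (h (m)) (p (h (m)))))))  →  (k (h (s (p (s (m) (m) (m))) (h (m)) (p (h (m))))))
normal form: (k (h (s (p (s (m) (m) (m))) (h (m)) (p (h (m))))))


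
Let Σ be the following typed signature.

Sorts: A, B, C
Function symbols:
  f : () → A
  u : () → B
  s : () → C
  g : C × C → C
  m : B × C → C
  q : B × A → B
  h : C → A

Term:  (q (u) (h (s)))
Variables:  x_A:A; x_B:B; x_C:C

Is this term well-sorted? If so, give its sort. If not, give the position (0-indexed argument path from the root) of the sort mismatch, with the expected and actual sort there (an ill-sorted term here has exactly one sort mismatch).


  (u) : B
    (s) : C
  (h (s)) : A
(q (u) (h (s))) : B

well-sorted; sort = B


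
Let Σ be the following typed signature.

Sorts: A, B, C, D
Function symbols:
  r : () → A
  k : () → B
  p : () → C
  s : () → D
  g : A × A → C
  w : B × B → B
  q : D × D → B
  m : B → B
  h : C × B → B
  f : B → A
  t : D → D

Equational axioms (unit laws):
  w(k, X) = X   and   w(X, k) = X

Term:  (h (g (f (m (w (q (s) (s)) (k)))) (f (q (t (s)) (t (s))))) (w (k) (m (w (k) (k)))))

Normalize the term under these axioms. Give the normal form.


1. (h (g (f (m (w (q (s) (s)) (k)))) (f (q (t (s)) (t (s))))) (w (k) (m (w (k) (k)))))  →  (h (g (f (m (q (s) (s)))) (f (q (t (s)) (t (s))))) (w (k) (m (w (k) (k)))))
2. (h (g (f (m (q (s) (s)))) (f (q (t (s)) (t (s))))) (w (k) (m (w (k) (k)))))  →  (h (g (f (m (q (s) (s)))) (f (q (t (s)) (t (s))))) (m (w (k) (k))))
3. (h (g (f (m (q (s) (s)))) (f (q (t (s)) (t (s))))) (m (w (k) (k))))  →  (h (g (f (m (q (s) (s)))) (f (q (t (s)) (t (s))))) (m (k)))

normal form = (h (g (f (m (q (s) (s)))) (f (q (t (s)) (t (s))))) (m (k)))


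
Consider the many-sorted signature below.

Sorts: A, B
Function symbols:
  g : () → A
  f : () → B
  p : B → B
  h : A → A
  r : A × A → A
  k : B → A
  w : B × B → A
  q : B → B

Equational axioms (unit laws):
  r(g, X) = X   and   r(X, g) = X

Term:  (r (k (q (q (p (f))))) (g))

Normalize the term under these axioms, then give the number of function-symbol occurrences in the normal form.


1. (r (k (q (q (p (f))))) (g))  →  (k (q (q (p (f)))))
normal form: (k (q (q (p (f)))))

size = 5


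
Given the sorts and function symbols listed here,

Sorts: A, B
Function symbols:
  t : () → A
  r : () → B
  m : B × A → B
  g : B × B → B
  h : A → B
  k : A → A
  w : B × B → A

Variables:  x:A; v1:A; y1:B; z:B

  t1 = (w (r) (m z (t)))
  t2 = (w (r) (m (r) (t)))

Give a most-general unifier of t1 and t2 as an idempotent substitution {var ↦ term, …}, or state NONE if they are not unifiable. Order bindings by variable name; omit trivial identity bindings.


{z ↦ (r)}


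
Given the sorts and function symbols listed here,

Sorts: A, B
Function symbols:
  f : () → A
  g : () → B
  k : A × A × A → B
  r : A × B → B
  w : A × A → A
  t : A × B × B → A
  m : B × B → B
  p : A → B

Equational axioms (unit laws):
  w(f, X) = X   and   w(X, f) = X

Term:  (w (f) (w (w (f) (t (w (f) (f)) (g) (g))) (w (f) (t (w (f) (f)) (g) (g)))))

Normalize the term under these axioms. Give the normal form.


1. (w (f) (w (w (f) (t (w (f) (f)) (g) (g))) (w (f) (t (w (f) (f)) (g) (g)))))  →  (w (w (f) (t (w (f) (f)) (g) (g))) (w (f) (t (w (f) (f)) (g) (g))))
2. (w (w (f) (t (w (f) (f)) (g) (g))) (w (f) (t (w (f) (f)) (g) (g))))  →  (w (t (w (f) (f)) (g) (g)) (w (f) (t (w (f) (f)) (g) (g))))
3. (w (t (w (f) (f)) (g) (g)) (w (f) (t (w (f) (f)) (g) (g))))  →  (w (t (f) (g) (g)) (w (f) (t (w (f) (f)) (g) (g))))
4. (w (t (f) (g) (g)) (w (f) (t (w (f) (f)) (g) (g))))  →  (w (t (f) (g) (g)) (t (w (f) (f)) (g) (g)))
5. (w (t (f) (g) (g)) (t (w (f) (f)) (g) (g)))  →  (w (t (f) (g) (g)) (t (f) (g) (g)))

normal form = (w (t (f) (g) (g)) (t (f) (g) (g)))


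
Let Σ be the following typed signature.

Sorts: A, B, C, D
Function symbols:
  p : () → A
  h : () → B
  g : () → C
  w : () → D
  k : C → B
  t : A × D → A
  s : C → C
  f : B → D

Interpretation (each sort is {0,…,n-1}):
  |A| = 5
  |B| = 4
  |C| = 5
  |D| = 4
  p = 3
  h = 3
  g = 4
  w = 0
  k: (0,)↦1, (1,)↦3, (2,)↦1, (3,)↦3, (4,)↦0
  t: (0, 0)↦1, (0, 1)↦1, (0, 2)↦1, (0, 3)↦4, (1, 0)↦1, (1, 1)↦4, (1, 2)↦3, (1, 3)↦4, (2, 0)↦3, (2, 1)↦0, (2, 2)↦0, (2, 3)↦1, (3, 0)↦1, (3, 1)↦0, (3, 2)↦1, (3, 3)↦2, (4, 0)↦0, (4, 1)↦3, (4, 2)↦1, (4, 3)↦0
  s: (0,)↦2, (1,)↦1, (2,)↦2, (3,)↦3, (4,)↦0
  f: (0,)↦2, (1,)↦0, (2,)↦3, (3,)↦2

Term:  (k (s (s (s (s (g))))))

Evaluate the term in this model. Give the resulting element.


  g = 4
  (s (g)) = s(4,) = 0
  (s (s (g))) = s(0,) = 2
  (s (s (s (g)))) = s(2,) = 2
  (s (s (s (s (g))))) = s(2,) = 2
  (k (s (s (s (s (g)))))) = k(2,) = 1

value = 1


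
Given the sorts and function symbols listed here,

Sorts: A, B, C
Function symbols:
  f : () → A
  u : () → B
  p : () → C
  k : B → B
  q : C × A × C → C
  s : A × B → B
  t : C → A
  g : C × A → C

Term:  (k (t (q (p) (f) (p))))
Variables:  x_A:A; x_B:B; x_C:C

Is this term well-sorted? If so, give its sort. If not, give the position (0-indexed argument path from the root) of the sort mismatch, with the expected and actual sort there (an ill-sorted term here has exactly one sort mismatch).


      (p) : C
      (f) : A
      (p) : C
    (q (p) (f) (p)) : C
  (t (q (p) (f) (p))) : A
(k (t (q (p) (f) (p)))) : ✗ arg 0 at [0] has sort A, expected B

ill-sorted at position [0]: expected B, got A


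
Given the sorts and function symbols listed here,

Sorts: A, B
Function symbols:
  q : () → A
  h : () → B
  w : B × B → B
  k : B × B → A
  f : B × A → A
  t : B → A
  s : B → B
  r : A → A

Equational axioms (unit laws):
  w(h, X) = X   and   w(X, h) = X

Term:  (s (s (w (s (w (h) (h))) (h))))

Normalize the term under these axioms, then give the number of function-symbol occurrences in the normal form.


size = 4

1. (s (s (w (s (w (h) (h))) (h))))  →  (s (s (s (w (h) (h)))))
2. (s (s (s (w (h) (h)))))  →  (s (s (s (h))))
normal form: (s (s (s (h))))


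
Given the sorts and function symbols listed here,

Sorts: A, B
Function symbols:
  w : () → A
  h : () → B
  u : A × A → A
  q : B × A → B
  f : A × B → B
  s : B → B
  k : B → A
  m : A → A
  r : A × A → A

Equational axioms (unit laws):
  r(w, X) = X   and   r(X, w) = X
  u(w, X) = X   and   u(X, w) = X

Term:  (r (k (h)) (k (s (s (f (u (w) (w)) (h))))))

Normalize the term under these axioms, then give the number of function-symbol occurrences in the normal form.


size = 9

1. (r (k (h)) (k (s (s (f (u (w) (w)) (h))))))  →  (r (k (h)) (k (s (s (f (w) (h))))))
normal form: (r (k (h)) (k (s (s (f (w) (h))))))


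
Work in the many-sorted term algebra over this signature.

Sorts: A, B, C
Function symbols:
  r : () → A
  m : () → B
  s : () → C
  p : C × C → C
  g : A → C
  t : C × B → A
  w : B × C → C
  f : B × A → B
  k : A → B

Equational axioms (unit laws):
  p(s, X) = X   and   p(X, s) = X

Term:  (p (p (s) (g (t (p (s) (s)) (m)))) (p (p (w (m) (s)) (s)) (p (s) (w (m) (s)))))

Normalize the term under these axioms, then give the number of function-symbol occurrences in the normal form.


size = 12

1. (p (p (s) (g (t (p (s) (s)) (m)))) (p (p (w (m) (s)) (s)) (p (s) (w (m) (s)))))  →  (p (g (t (p (s) (s)) (m))) (p (p (w (m) (s)) (s)) (p (s) (w (m) (s)))))
2. (p (g (t (p (s) (s)) (m))) (p (p (w (m) (s)) (s)) (p (s) (w (m) (s)))))  →  (p (g (t (s) (m))) (p (p (w (m) (s)) (s)) (p (s) (w (m) (s)))))
3. (p (g (t (s) (m))) (p (p (w (m) (s)) (s)) (p (s) (w (m) (s)))))  →  (p (g (t (s) (m))) (p (w (m) (s)) (p (s) (w (m) (s)))))
4. (p (g (t (s) (m))) (p (w (m) (s)) (p (s) (w (m) (s)))))  →  (p (g (t (s) (m))) (p (w (m) (s)) (w (m) (s))))
normal form: (p (g (t (s) (m))) (p (w (m) (s)) (w (m) (s))))
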